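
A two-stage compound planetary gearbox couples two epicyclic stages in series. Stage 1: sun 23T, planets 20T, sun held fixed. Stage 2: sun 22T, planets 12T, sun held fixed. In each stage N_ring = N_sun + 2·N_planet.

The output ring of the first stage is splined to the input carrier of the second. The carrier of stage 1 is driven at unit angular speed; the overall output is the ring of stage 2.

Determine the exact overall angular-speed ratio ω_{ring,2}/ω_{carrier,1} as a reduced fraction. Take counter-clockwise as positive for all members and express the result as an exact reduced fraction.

2924/1449

Stage 1: N_ring = 23 + 2·20 = 63
Stage 1: 23(ω_s−ω_c) = −63(ω_r−ω_c),  ω_s=0, ω_c=1
Stage 1: ω_r = 1 − (23/63)(0−1) = 86/63
  ⇒ ω_r¹/ω_c¹ = 86/63
Stage 2: N_ring = 22 + 2·12 = 46
Stage 2: 22(ω_s−ω_c) = −46(ω_r−ω_c),  ω_s=0, ω_c=1
Stage 2: ω_r = 1 − (22/46)(0−1) = 34/23
  ⇒ ω_r²/ω_c² = 34/23
Coupling ω_c² = ω_r¹ ⇒ overall = 86/63 × 34/23 = 2924/1449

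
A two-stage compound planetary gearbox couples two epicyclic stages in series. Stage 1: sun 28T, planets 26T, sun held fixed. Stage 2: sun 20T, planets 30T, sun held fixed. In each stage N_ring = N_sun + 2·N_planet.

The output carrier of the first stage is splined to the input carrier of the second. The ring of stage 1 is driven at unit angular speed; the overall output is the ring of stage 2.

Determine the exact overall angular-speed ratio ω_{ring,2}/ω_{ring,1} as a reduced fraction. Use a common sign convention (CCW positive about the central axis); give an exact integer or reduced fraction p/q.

25/27

Stage 1: N_ring = 28 + 2·26 = 80
Stage 1: 28(ω_s−ω_c) = −80(ω_r−ω_c),  ω_s=0, ω_r=1
Stage 1: 28(0−ω_c) = −80(1−ω_c)  ⇒  108ω_c = 80  ⇒  ω_c = 20/27
  ⇒ ω_c¹/ω_r¹ = 20/27
Stage 2: N_ring = 20 + 2·30 = 80
Stage 2: 20(ω_s−ω_c) = −80(ω_r−ω_c),  ω_s=0, ω_c=1
Stage 2: ω_r = 1 − (20/80)(0−1) = 5/4
  ⇒ ω_r²/ω_c² = 5/4
Coupling ω_c² = ω_c¹ ⇒ overall = 20/27 × 5/4 = 25/27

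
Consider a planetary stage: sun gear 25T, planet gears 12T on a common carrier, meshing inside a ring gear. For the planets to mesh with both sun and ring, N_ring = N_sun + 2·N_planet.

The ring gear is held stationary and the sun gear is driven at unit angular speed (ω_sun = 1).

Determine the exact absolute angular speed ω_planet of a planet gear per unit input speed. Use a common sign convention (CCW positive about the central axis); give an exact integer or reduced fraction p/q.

N_ring = 25 + 2·12 = 49
25(ω_s−ω_c) = −49(ω_r−ω_c),  ω_r=0, ω_s=1
25(1−ω_c) = −49(0−ω_c)  ⇒  74ω_c = 25  ⇒  ω_c = 25/74
sun–planet: 25·(1−25/74) = −12·(ω_p−ω_c)  ⇒  ω_p−ω_c = −(25/12)·(49/74) = -1225/888
ω_p = 25/74 − 1225/888 = -25/24

-25/24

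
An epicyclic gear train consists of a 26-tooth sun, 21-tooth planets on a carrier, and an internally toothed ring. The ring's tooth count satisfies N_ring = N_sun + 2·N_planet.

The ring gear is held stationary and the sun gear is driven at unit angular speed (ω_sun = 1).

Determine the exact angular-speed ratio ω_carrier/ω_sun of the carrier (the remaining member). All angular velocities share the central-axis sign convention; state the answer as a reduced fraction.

N_ring = 26 + 2·21 = 68
26(ω_s−ω_c) = −68(ω_r−ω_c),  ω_r=0, ω_s=1
26(1−ω_c) = −68(0−ω_c)  ⇒  94ω_c = 26  ⇒  ω_c = 13/47
ω_c/ω_s = 13/47

13/47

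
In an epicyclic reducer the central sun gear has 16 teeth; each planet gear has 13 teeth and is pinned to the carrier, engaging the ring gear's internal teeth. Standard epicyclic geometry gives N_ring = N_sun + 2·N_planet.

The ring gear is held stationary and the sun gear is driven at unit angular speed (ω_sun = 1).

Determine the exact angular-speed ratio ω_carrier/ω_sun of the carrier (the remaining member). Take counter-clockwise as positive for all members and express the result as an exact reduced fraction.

8/29

N_ring = 16 + 2·13 = 42
16(ω_s−ω_c) = −42(ω_r−ω_c),  ω_r=0, ω_s=1
16(1−ω_c) = −42(0−ω_c)  ⇒  58ω_c = 16  ⇒  ω_c = 8/29
ω_c/ω_s = 8/29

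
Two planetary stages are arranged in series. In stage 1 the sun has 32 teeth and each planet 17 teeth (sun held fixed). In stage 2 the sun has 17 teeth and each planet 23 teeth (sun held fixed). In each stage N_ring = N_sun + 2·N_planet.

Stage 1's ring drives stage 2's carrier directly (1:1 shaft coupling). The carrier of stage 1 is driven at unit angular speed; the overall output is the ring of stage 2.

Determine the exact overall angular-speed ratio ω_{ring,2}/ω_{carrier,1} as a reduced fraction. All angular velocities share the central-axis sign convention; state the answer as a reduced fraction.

560/297

Stage 1: N_ring = 32 + 2·17 = 66
Stage 1: 32(ω_s−ω_c) = −66(ω_r−ω_c),  ω_s=0, ω_c=1
Stage 1: ω_r = 1 − (32/66)(0−1) = 49/33
  ⇒ ω_r¹/ω_c¹ = 49/33
Stage 2: N_ring = 17 + 2·23 = 63
Stage 2: 17(ω_s−ω_c) = −63(ω_r−ω_c),  ω_s=0, ω_c=1
Stage 2: ω_r = 1 − (17/63)(0−1) = 80/63
  ⇒ ω_r²/ω_c² = 80/63
Coupling ω_c² = ω_r¹ ⇒ overall = 49/33 × 80/63 = 560/297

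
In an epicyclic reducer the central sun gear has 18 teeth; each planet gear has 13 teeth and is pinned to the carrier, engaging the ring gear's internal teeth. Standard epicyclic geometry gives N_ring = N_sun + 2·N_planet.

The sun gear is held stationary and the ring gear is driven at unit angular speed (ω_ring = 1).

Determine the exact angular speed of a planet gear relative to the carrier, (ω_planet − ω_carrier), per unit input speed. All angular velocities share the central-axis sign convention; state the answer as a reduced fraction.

396/403

N_ring = 18 + 2·13 = 44
18(ω_s−ω_c) = −44(ω_r−ω_c),  ω_s=0, ω_r=1
18(0−ω_c) = −44(1−ω_c)  ⇒  62ω_c = 44  ⇒  ω_c = 22/31
sun–planet: 18·(0−22/31) = −13·(ω_p−ω_c)  ⇒  ω_p−ω_c = −(18/13)·(-22/31) = 396/403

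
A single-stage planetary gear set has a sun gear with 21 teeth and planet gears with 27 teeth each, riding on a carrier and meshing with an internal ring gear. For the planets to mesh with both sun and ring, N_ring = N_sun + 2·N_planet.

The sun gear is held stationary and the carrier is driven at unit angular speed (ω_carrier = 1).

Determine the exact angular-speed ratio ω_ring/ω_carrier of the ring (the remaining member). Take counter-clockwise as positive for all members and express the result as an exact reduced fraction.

N_ring = 21 + 2·27 = 75
21(ω_s−ω_c) = −75(ω_r−ω_c),  ω_s=0, ω_c=1
ω_r = 1 − (21/75)(0−1) = 32/25
ω_r/ω_c = 32/25

32/25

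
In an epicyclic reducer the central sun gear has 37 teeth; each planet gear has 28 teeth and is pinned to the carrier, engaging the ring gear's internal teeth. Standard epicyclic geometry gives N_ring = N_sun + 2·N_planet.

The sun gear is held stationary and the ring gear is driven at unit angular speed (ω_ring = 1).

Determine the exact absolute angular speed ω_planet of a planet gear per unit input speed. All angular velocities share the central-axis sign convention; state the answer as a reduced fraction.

93/56

N_ring = 37 + 2·28 = 93
37(ω_s−ω_c) = −93(ω_r−ω_c),  ω_s=0, ω_r=1
37(0−ω_c) = −93(1−ω_c)  ⇒  130ω_c = 93  ⇒  ω_c = 93/130
sun–planet: 37·(0−93/130) = −28·(ω_p−ω_c)  ⇒  ω_p−ω_c = −(37/28)·(-93/130) = 3441/3640
ω_p = 93/130 + 3441/3640 = 93/56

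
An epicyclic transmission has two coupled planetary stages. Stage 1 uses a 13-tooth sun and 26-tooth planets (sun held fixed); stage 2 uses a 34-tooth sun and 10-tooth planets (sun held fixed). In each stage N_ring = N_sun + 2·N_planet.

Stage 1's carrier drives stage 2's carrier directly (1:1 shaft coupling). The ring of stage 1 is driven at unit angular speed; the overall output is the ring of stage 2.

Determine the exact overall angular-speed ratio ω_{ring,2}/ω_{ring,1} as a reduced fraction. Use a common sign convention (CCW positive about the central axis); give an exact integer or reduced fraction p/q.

110/81

Stage 1: N_ring = 13 + 2·26 = 65
Stage 1: 13(ω_s−ω_c) = −65(ω_r−ω_c),  ω_s=0, ω_r=1
Stage 1: 13(0−ω_c) = −65(1−ω_c)  ⇒  78ω_c = 65  ⇒  ω_c = 5/6
  ⇒ ω_c¹/ω_r¹ = 5/6
Stage 2: N_ring = 34 + 2·10 = 54
Stage 2: 34(ω_s−ω_c) = −54(ω_r−ω_c),  ω_s=0, ω_c=1
Stage 2: ω_r = 1 − (34/54)(0−1) = 44/27
  ⇒ ω_r²/ω_c² = 44/27
Coupling ω_c² = ω_c¹ ⇒ overall = 5/6 × 44/27 = 110/81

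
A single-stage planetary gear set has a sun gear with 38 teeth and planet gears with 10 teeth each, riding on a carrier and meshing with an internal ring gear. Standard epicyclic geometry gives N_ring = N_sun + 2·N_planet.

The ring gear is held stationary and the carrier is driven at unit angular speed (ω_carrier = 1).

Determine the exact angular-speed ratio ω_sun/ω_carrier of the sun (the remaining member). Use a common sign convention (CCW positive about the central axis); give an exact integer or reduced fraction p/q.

48/19

N_ring = 38 + 2·10 = 58
38(ω_s−ω_c) = −58(ω_r−ω_c),  ω_r=0, ω_c=1
ω_s = 1 − (58/38)(0−1) = 48/19
ω_s/ω_c = 48/19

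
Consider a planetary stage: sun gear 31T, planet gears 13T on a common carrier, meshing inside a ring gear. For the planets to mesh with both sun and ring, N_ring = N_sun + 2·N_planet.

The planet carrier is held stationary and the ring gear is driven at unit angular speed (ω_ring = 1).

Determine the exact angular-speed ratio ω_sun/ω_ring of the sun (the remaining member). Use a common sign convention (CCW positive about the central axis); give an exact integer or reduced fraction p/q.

-57/31

N_ring = 31 + 2·13 = 57
31(ω_s−ω_c) = −57(ω_r−ω_c),  ω_c=0, ω_r=1
ω_s = 0 − (57/31)(1−0) = -57/31
ω_s/ω_r = -57/31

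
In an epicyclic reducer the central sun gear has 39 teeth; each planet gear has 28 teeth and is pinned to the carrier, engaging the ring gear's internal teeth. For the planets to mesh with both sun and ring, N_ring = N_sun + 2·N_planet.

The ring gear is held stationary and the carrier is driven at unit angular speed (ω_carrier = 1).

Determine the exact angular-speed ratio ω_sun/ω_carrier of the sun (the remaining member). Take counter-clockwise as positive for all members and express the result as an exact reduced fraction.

N_ring = 39 + 2·28 = 95
39(ω_s−ω_c) = −95(ω_r−ω_c),  ω_r=0, ω_c=1
ω_s = 1 − (95/39)(0−1) = 134/39
ω_s/ω_c = 134/39

134/39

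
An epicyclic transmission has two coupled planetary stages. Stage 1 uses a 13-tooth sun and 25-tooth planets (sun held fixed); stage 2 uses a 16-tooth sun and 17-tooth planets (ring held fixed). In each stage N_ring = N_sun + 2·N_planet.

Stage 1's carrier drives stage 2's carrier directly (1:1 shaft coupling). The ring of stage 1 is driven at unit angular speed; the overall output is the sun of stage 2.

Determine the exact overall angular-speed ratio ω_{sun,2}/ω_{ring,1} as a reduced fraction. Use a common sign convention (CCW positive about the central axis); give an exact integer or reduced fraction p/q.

2079/608

Stage 1: N_ring = 13 + 2·25 = 63
Stage 1: 13(ω_s−ω_c) = −63(ω_r−ω_c),  ω_s=0, ω_r=1
Stage 1: 13(0−ω_c) = −63(1−ω_c)  ⇒  76ω_c = 63  ⇒  ω_c = 63/76
  ⇒ ω_c¹/ω_r¹ = 63/76
Stage 2: N_ring = 16 + 2·17 = 50
Stage 2: 16(ω_s−ω_c) = −50(ω_r−ω_c),  ω_r=0, ω_c=1
Stage 2: ω_s = 1 − (50/16)(0−1) = 33/8
  ⇒ ω_s²/ω_c² = 33/8
Coupling ω_c² = ω_c¹ ⇒ overall = 63/76 × 33/8 = 2079/608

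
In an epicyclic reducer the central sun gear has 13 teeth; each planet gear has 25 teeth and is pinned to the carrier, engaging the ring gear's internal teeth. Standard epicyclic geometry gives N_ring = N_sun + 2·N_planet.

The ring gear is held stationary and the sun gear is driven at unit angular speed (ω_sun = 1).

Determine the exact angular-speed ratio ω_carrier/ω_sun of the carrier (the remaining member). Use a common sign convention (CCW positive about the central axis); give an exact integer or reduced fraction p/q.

N_ring = 13 + 2·25 = 63
13(ω_s−ω_c) = −63(ω_r−ω_c),  ω_r=0, ω_s=1
13(1−ω_c) = −63(0−ω_c)  ⇒  76ω_c = 13  ⇒  ω_c = 13/76
ω_c/ω_s = 13/76

13/76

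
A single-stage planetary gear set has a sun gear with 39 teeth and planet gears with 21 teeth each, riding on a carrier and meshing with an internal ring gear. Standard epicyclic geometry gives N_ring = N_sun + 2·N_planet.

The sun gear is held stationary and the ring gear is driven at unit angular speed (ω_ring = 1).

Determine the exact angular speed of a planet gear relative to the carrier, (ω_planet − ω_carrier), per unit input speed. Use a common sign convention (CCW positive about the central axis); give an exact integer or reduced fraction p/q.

351/280

N_ring = 39 + 2·21 = 81
39(ω_s−ω_c) = −81(ω_r−ω_c),  ω_s=0, ω_r=1
39(0−ω_c) = −81(1−ω_c)  ⇒  120ω_c = 81  ⇒  ω_c = 27/40
sun–planet: 39·(0−27/40) = −21·(ω_p−ω_c)  ⇒  ω_p−ω_c = −(39/21)·(-27/40) = 351/280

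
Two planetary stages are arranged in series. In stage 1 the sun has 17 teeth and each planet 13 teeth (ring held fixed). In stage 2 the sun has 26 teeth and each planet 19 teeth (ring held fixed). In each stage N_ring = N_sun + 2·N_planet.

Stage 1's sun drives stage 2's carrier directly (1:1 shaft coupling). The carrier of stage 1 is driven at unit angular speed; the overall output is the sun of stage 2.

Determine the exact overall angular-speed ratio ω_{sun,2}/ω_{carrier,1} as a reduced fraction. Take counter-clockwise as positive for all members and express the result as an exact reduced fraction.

Stage 1: N_ring = 17 + 2·13 = 43
Stage 1: 17(ω_s−ω_c) = −43(ω_r−ω_c),  ω_r=0, ω_c=1
Stage 1: ω_s = 1 − (43/17)(0−1) = 60/17
  ⇒ ω_s¹/ω_c¹ = 60/17
Stage 2: N_ring = 26 + 2·19 = 64
Stage 2: 26(ω_s−ω_c) = −64(ω_r−ω_c),  ω_r=0, ω_c=1
Stage 2: ω_s = 1 − (64/26)(0−1) = 45/13
  ⇒ ω_s²/ω_c² = 45/13
Coupling ω_c² = ω_s¹ ⇒ overall = 60/17 × 45/13 = 2700/221

2700/221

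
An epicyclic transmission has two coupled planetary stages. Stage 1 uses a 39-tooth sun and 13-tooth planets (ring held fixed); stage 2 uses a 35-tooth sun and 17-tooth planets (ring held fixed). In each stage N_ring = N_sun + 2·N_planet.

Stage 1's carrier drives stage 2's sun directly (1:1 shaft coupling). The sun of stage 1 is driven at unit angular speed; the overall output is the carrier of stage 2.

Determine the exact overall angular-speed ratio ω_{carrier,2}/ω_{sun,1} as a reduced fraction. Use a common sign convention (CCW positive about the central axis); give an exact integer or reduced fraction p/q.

Stage 1: N_ring = 39 + 2·13 = 65
Stage 1: 39(ω_s−ω_c) = −65(ω_r−ω_c),  ω_r=0, ω_s=1
Stage 1: 39(1−ω_c) = −65(0−ω_c)  ⇒  104ω_c = 39  ⇒  ω_c = 3/8
  ⇒ ω_c¹/ω_s¹ = 3/8
Stage 2: N_ring = 35 + 2·17 = 69
Stage 2: 35(ω_s−ω_c) = −69(ω_r−ω_c),  ω_r=0, ω_s=1
Stage 2: 35(1−ω_c) = −69(0−ω_c)  ⇒  104ω_c = 35  ⇒  ω_c = 35/104
  ⇒ ω_c²/ω_s² = 35/104
Coupling ω_s² = ω_c¹ ⇒ overall = 3/8 × 35/104 = 105/832

105/832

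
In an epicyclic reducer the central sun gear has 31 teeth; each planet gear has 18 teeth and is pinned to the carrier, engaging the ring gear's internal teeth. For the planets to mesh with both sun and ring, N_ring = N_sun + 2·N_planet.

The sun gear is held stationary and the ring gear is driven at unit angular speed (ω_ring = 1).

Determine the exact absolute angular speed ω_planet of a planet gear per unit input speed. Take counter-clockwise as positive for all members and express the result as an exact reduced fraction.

N_ring = 31 + 2·18 = 67
31(ω_s−ω_c) = −67(ω_r−ω_c),  ω_s=0, ω_r=1
31(0−ω_c) = −67(1−ω_c)  ⇒  98ω_c = 67  ⇒  ω_c = 67/98
sun–planet: 31·(0−67/98) = −18·(ω_p−ω_c)  ⇒  ω_p−ω_c = −(31/18)·(-67/98) = 2077/1764
ω_p = 67/98 + 2077/1764 = 67/36

67/36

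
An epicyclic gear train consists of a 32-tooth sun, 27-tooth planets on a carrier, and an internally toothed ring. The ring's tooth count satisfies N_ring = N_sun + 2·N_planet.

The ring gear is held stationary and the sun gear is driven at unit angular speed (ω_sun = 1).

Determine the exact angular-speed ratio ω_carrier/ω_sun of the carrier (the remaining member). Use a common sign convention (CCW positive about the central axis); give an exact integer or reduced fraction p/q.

16/59

N_ring = 32 + 2·27 = 86
32(ω_s−ω_c) = −86(ω_r−ω_c),  ω_r=0, ω_s=1
32(1−ω_c) = −86(0−ω_c)  ⇒  118ω_c = 32  ⇒  ω_c = 16/59
ω_c/ω_s = 16/59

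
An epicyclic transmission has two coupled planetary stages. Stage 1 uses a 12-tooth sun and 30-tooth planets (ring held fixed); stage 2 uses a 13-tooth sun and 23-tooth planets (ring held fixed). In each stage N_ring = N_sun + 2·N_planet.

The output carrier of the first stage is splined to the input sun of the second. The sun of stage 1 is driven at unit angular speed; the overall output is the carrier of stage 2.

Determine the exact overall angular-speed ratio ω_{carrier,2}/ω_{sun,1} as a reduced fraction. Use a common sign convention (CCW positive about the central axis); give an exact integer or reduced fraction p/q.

13/504

Stage 1: N_ring = 12 + 2·30 = 72
Stage 1: 12(ω_s−ω_c) = −72(ω_r−ω_c),  ω_r=0, ω_s=1
Stage 1: 12(1−ω_c) = −72(0−ω_c)  ⇒  84ω_c = 12  ⇒  ω_c = 1/7
  ⇒ ω_c¹/ω_s¹ = 1/7
Stage 2: N_ring = 13 + 2·23 = 59
Stage 2: 13(ω_s−ω_c) = −59(ω_r−ω_c),  ω_r=0, ω_s=1
Stage 2: 13(1−ω_c) = −59(0−ω_c)  ⇒  72ω_c = 13  ⇒  ω_c = 13/72
  ⇒ ω_c²/ω_s² = 13/72
Coupling ω_s² = ω_c¹ ⇒ overall = 1/7 × 13/72 = 13/504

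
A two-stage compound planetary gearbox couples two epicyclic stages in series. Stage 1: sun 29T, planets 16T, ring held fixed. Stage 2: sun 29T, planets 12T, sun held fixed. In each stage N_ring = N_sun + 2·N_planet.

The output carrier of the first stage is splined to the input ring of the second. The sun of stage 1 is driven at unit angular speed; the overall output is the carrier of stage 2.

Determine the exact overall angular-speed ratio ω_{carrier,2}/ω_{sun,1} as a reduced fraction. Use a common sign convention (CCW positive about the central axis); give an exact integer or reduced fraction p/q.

1537/7380

Stage 1: N_ring = 29 + 2·16 = 61
Stage 1: 29(ω_s−ω_c) = −61(ω_r−ω_c),  ω_r=0, ω_s=1
Stage 1: 29(1−ω_c) = −61(0−ω_c)  ⇒  90ω_c = 29  ⇒  ω_c = 29/90
  ⇒ ω_c¹/ω_s¹ = 29/90
Stage 2: N_ring = 29 + 2·12 = 53
Stage 2: 29(ω_s−ω_c) = −53(ω_r−ω_c),  ω_s=0, ω_r=1
Stage 2: 29(0−ω_c) = −53(1−ω_c)  ⇒  82ω_c = 53  ⇒  ω_c = 53/82
  ⇒ ω_c²/ω_r² = 53/82
Coupling ω_r² = ω_c¹ ⇒ overall = 29/90 × 53/82 = 1537/7380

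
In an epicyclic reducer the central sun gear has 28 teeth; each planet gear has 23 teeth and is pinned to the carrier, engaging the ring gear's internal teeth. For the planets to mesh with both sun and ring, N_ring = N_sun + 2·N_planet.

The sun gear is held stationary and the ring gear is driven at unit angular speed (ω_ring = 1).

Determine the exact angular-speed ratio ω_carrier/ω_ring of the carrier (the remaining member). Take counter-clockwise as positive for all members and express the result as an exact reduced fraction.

37/51

N_ring = 28 + 2·23 = 74
28(ω_s−ω_c) = −74(ω_r−ω_c),  ω_s=0, ω_r=1
28(0−ω_c) = −74(1−ω_c)  ⇒  102ω_c = 74  ⇒  ω_c = 37/51
ω_c/ω_r = 37/51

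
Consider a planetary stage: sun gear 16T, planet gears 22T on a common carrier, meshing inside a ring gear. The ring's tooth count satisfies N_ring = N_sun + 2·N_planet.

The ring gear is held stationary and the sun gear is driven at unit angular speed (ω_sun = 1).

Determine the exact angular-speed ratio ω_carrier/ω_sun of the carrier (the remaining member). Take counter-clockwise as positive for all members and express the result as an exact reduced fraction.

4/19

N_ring = 16 + 2·22 = 60
16(ω_s−ω_c) = −60(ω_r−ω_c),  ω_r=0, ω_s=1
16(1−ω_c) = −60(0−ω_c)  ⇒  76ω_c = 16  ⇒  ω_c = 4/19
ω_c/ω_s = 4/19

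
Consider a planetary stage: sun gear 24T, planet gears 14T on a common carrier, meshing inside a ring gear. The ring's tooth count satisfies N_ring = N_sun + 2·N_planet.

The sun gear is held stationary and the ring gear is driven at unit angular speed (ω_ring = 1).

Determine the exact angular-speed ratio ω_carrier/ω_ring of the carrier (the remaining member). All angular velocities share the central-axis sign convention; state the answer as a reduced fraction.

13/19

N_ring = 24 + 2·14 = 52
24(ω_s−ω_c) = −52(ω_r−ω_c),  ω_s=0, ω_r=1
24(0−ω_c) = −52(1−ω_c)  ⇒  76ω_c = 52  ⇒  ω_c = 13/19
ω_c/ω_r = 13/19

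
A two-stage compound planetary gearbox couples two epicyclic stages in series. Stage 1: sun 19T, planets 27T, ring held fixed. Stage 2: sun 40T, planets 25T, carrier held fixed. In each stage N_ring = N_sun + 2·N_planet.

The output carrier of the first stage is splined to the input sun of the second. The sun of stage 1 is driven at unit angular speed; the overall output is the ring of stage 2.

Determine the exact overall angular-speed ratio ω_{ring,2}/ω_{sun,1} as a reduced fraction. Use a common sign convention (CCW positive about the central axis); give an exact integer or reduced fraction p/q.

-19/207

Stage 1: N_ring = 19 + 2·27 = 73
Stage 1: 19(ω_s−ω_c) = −73(ω_r−ω_c),  ω_r=0, ω_s=1
Stage 1: 19(1−ω_c) = −73(0−ω_c)  ⇒  92ω_c = 19  ⇒  ω_c = 19/92
  ⇒ ω_c¹/ω_s¹ = 19/92
Stage 2: N_ring = 40 + 2·25 = 90
Stage 2: 40(ω_s−ω_c) = −90(ω_r−ω_c),  ω_c=0, ω_s=1
Stage 2: ω_r = 0 − (40/90)(1−0) = -4/9
  ⇒ ω_r²/ω_s² = -4/9
Coupling ω_s² = ω_c¹ ⇒ overall = 19/92 × -4/9 = -19/207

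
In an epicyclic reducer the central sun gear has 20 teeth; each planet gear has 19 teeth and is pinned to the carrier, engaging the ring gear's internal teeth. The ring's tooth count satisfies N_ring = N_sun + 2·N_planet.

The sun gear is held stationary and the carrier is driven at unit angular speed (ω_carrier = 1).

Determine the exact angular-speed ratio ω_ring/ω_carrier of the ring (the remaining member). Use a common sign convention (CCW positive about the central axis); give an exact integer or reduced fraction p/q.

39/29

N_ring = 20 + 2·19 = 58
20(ω_s−ω_c) = −58(ω_r−ω_c),  ω_s=0, ω_c=1
ω_r = 1 − (20/58)(0−1) = 39/29
ω_r/ω_c = 39/29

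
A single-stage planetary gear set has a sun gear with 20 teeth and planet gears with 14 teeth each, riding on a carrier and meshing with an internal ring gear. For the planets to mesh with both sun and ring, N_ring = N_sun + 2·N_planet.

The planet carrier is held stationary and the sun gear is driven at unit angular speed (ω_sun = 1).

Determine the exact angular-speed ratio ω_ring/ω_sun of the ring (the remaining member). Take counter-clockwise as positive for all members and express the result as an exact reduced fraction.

N_ring = 20 + 2·14 = 48
20(ω_s−ω_c) = −48(ω_r−ω_c),  ω_c=0, ω_s=1
ω_r = 0 − (20/48)(1−0) = -5/12
ω_r/ω_s = -5/12

-5/12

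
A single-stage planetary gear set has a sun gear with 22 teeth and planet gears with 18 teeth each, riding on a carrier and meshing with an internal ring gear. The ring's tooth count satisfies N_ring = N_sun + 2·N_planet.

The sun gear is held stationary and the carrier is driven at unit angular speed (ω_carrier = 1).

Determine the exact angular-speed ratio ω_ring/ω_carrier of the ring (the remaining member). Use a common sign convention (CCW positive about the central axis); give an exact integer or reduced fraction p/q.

40/29

N_ring = 22 + 2·18 = 58
22(ω_s−ω_c) = −58(ω_r−ω_c),  ω_s=0, ω_c=1
ω_r = 1 − (22/58)(0−1) = 40/29
ω_r/ω_c = 40/29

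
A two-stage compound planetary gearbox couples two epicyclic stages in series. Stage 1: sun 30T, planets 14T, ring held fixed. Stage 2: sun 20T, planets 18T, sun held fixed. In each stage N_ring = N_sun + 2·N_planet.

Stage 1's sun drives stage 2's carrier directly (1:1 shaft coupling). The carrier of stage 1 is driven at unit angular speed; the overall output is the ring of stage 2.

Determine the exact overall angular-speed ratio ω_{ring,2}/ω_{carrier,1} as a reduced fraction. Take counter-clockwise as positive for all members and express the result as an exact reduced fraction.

418/105

Stage 1: N_ring = 30 + 2·14 = 58
Stage 1: 30(ω_s−ω_c) = −58(ω_r−ω_c),  ω_r=0, ω_c=1
Stage 1: ω_s = 1 − (58/30)(0−1) = 44/15
  ⇒ ω_s¹/ω_c¹ = 44/15
Stage 2: N_ring = 20 + 2·18 = 56
Stage 2: 20(ω_s−ω_c) = −56(ω_r−ω_c),  ω_s=0, ω_c=1
Stage 2: ω_r = 1 − (20/56)(0−1) = 19/14
  ⇒ ω_r²/ω_c² = 19/14
Coupling ω_c² = ω_s¹ ⇒ overall = 44/15 × 19/14 = 418/105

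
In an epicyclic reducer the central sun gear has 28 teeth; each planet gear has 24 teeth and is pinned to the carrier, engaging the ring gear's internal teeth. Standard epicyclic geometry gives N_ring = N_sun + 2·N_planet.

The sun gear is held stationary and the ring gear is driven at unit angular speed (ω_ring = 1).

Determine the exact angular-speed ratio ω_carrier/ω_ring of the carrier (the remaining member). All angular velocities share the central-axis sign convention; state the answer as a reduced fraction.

N_ring = 28 + 2·24 = 76
28(ω_s−ω_c) = −76(ω_r−ω_c),  ω_s=0, ω_r=1
28(0−ω_c) = −76(1−ω_c)  ⇒  104ω_c = 76  ⇒  ω_c = 19/26
ω_c/ω_r = 19/26

19/26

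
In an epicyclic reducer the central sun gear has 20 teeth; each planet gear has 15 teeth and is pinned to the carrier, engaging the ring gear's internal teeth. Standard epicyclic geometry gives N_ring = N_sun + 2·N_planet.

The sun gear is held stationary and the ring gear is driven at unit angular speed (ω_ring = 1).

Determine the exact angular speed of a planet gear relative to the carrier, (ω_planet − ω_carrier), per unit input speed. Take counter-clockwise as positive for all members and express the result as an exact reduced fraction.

N_ring = 20 + 2·15 = 50
20(ω_s−ω_c) = −50(ω_r−ω_c),  ω_s=0, ω_r=1
20(0−ω_c) = −50(1−ω_c)  ⇒  70ω_c = 50  ⇒  ω_c = 5/7
sun–planet: 20·(0−5/7) = −15·(ω_p−ω_c)  ⇒  ω_p−ω_c = −(20/15)·(-5/7) = 20/21

20/21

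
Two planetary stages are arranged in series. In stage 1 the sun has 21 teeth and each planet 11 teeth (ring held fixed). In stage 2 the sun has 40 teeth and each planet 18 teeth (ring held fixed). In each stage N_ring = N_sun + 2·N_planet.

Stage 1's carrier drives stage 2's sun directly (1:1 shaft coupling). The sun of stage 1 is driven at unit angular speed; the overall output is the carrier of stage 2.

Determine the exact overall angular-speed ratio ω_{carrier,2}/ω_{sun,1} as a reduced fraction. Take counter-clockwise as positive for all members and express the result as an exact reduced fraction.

Stage 1: N_ring = 21 + 2·11 = 43
Stage 1: 21(ω_s−ω_c) = −43(ω_r−ω_c),  ω_r=0, ω_s=1
Stage 1: 21(1−ω_c) = −43(0−ω_c)  ⇒  64ω_c = 21  ⇒  ω_c = 21/64
  ⇒ ω_c¹/ω_s¹ = 21/64
Stage 2: N_ring = 40 + 2·18 = 76
Stage 2: 40(ω_s−ω_c) = −76(ω_r−ω_c),  ω_r=0, ω_s=1
Stage 2: 40(1−ω_c) = −76(0−ω_c)  ⇒  116ω_c = 40  ⇒  ω_c = 10/29
  ⇒ ω_c²/ω_s² = 10/29
Coupling ω_s² = ω_c¹ ⇒ overall = 21/64 × 10/29 = 105/928

105/928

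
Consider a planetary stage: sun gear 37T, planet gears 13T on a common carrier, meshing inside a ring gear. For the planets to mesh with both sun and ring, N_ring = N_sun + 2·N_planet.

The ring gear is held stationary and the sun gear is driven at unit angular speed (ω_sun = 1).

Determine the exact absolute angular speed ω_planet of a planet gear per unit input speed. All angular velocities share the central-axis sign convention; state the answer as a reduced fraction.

-37/26

N_ring = 37 + 2·13 = 63
37(ω_s−ω_c) = −63(ω_r−ω_c),  ω_r=0, ω_s=1
37(1−ω_c) = −63(0−ω_c)  ⇒  100ω_c = 37  ⇒  ω_c = 37/100
sun–planet: 37·(1−37/100) = −13·(ω_p−ω_c)  ⇒  ω_p−ω_c = −(37/13)·(63/100) = -2331/1300
ω_p = 37/100 − 2331/1300 = -37/26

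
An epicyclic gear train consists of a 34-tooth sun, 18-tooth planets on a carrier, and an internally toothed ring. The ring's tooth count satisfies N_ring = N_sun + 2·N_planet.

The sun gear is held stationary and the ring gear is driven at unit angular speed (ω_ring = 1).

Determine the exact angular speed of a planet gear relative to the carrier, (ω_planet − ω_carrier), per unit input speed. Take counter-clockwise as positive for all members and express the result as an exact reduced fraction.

595/468

N_ring = 34 + 2·18 = 70
34(ω_s−ω_c) = −70(ω_r−ω_c),  ω_s=0, ω_r=1
34(0−ω_c) = −70(1−ω_c)  ⇒  104ω_c = 70  ⇒  ω_c = 35/52
sun–planet: 34·(0−35/52) = −18·(ω_p−ω_c)  ⇒  ω_p−ω_c = −(34/18)·(-35/52) = 595/468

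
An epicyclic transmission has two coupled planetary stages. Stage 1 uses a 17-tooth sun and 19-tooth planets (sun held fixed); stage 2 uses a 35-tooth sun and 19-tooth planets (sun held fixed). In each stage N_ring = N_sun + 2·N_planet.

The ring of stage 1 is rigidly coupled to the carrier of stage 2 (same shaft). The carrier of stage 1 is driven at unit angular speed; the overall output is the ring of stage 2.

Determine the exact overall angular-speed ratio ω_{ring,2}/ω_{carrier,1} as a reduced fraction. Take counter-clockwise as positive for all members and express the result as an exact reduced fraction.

7776/4015

Stage 1: N_ring = 17 + 2·19 = 55
Stage 1: 17(ω_s−ω_c) = −55(ω_r−ω_c),  ω_s=0, ω_c=1
Stage 1: ω_r = 1 − (17/55)(0−1) = 72/55
  ⇒ ω_r¹/ω_c¹ = 72/55
Stage 2: N_ring = 35 + 2·19 = 73
Stage 2: 35(ω_s−ω_c) = −73(ω_r−ω_c),  ω_s=0, ω_c=1
Stage 2: ω_r = 1 − (35/73)(0−1) = 108/73
  ⇒ ω_r²/ω_c² = 108/73
Coupling ω_c² = ω_r¹ ⇒ overall = 72/55 × 108/73 = 7776/4015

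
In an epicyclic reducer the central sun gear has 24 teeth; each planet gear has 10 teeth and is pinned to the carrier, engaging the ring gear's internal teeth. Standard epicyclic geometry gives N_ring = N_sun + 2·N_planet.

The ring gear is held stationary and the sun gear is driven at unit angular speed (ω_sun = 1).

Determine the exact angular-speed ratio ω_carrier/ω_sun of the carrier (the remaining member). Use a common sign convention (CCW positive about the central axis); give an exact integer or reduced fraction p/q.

6/17

N_ring = 24 + 2·10 = 44
24(ω_s−ω_c) = −44(ω_r−ω_c),  ω_r=0, ω_s=1
24(1−ω_c) = −44(0−ω_c)  ⇒  68ω_c = 24  ⇒  ω_c = 6/17
ω_c/ω_s = 6/17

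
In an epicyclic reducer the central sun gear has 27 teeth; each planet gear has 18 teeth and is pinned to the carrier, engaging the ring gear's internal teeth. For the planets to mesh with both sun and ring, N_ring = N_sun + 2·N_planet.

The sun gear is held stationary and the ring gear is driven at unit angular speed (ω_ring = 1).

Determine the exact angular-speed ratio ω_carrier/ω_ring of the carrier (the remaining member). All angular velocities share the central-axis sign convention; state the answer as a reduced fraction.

N_ring = 27 + 2·18 = 63
27(ω_s−ω_c) = −63(ω_r−ω_c),  ω_s=0, ω_r=1
27(0−ω_c) = −63(1−ω_c)  ⇒  90ω_c = 63  ⇒  ω_c = 7/10
ω_c/ω_r = 7/10

7/10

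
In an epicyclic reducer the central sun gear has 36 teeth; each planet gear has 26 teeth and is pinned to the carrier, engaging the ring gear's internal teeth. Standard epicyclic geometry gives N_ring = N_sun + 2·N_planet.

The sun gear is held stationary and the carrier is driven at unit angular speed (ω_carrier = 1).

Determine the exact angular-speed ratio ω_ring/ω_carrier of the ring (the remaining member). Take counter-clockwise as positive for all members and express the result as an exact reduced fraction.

N_ring = 36 + 2·26 = 88
36(ω_s−ω_c) = −88(ω_r−ω_c),  ω_s=0, ω_c=1
ω_r = 1 − (36/88)(0−1) = 31/22
ω_r/ω_c = 31/22

31/22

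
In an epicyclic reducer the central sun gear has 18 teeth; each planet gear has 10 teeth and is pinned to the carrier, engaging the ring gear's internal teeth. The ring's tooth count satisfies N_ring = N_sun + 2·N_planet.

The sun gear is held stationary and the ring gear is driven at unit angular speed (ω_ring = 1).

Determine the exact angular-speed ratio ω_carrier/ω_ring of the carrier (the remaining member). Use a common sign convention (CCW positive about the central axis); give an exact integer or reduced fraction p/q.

N_ring = 18 + 2·10 = 38
18(ω_s−ω_c) = −38(ω_r−ω_c),  ω_s=0, ω_r=1
18(0−ω_c) = −38(1−ω_c)  ⇒  56ω_c = 38  ⇒  ω_c = 19/28
ω_c/ω_r = 19/28

19/28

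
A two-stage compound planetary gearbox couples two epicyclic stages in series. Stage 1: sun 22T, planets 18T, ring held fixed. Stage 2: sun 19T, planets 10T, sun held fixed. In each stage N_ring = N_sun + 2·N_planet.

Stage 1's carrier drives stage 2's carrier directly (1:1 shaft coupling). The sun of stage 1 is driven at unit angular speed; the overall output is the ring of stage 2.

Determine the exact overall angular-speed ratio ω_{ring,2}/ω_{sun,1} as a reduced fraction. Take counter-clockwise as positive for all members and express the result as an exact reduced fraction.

319/780

Stage 1: N_ring = 22 + 2·18 = 58
Stage 1: 22(ω_s−ω_c) = −58(ω_r−ω_c),  ω_r=0, ω_s=1
Stage 1: 22(1−ω_c) = −58(0−ω_c)  ⇒  80ω_c = 22  ⇒  ω_c = 11/40
  ⇒ ω_c¹/ω_s¹ = 11/40
Stage 2: N_ring = 19 + 2·10 = 39
Stage 2: 19(ω_s−ω_c) = −39(ω_r−ω_c),  ω_s=0, ω_c=1
Stage 2: ω_r = 1 − (19/39)(0−1) = 58/39
  ⇒ ω_r²/ω_c² = 58/39
Coupling ω_c² = ω_c¹ ⇒ overall = 11/40 × 58/39 = 319/780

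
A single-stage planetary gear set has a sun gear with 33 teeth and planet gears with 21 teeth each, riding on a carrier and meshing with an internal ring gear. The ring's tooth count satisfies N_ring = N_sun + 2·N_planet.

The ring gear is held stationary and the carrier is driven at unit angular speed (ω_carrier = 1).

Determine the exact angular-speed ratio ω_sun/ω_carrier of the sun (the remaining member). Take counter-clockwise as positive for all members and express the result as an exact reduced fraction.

36/11

N_ring = 33 + 2·21 = 75
33(ω_s−ω_c) = −75(ω_r−ω_c),  ω_r=0, ω_c=1
ω_s = 1 − (75/33)(0−1) = 36/11
ω_s/ω_c = 36/11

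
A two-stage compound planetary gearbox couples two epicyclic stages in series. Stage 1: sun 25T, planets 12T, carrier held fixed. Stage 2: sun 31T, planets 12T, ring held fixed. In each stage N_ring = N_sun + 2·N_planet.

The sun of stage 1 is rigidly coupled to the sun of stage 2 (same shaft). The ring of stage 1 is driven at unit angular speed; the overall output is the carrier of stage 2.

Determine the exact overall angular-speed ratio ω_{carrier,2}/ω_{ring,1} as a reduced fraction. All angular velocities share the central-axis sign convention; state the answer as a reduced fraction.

-1519/2150

Stage 1: N_ring = 25 + 2·12 = 49
Stage 1: 25(ω_s−ω_c) = −49(ω_r−ω_c),  ω_c=0, ω_r=1
Stage 1: ω_s = 0 − (49/25)(1−0) = -49/25
  ⇒ ω_s¹/ω_r¹ = -49/25
Stage 2: N_ring = 31 + 2·12 = 55
Stage 2: 31(ω_s−ω_c) = −55(ω_r−ω_c),  ω_r=0, ω_s=1
Stage 2: 31(1−ω_c) = −55(0−ω_c)  ⇒  86ω_c = 31  ⇒  ω_c = 31/86
  ⇒ ω_c²/ω_s² = 31/86
Coupling ω_s² = ω_s¹ ⇒ overall = -49/25 × 31/86 = -1519/2150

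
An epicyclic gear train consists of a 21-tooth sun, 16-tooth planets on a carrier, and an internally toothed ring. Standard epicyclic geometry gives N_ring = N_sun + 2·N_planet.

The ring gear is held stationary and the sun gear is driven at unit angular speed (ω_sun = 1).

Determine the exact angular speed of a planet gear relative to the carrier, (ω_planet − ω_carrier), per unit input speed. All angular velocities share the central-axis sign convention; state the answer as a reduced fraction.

N_ring = 21 + 2·16 = 53
21(ω_s−ω_c) = −53(ω_r−ω_c),  ω_r=0, ω_s=1
21(1−ω_c) = −53(0−ω_c)  ⇒  74ω_c = 21  ⇒  ω_c = 21/74
sun–planet: 21·(1−21/74) = −16·(ω_p−ω_c)  ⇒  ω_p−ω_c = −(21/16)·(53/74) = -1113/1184

-1113/1184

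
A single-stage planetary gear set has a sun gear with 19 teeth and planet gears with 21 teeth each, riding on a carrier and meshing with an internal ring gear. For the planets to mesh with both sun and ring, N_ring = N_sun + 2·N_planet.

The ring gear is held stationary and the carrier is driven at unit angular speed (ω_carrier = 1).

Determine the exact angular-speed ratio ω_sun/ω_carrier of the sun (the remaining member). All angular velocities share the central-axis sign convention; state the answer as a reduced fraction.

80/19

N_ring = 19 + 2·21 = 61
19(ω_s−ω_c) = −61(ω_r−ω_c),  ω_r=0, ω_c=1
ω_s = 1 − (61/19)(0−1) = 80/19
ω_s/ω_c = 80/19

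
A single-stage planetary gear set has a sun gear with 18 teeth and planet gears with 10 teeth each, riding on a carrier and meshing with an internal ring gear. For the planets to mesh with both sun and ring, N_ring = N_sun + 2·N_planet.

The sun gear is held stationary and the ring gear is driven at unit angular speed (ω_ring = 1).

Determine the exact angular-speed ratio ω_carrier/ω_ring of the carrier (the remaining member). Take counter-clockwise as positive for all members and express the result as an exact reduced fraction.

N_ring = 18 + 2·10 = 38
18(ω_s−ω_c) = −38(ω_r−ω_c),  ω_s=0, ω_r=1
18(0−ω_c) = −38(1−ω_c)  ⇒  56ω_c = 38  ⇒  ω_c = 19/28
ω_c/ω_r = 19/28

19/28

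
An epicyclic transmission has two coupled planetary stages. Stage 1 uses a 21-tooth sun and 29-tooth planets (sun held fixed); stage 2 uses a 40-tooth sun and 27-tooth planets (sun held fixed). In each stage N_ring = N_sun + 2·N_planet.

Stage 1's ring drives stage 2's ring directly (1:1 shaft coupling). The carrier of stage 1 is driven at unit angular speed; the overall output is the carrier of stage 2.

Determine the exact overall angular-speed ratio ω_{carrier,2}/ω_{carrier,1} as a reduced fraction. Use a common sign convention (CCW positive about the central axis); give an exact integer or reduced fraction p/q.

Stage 1: N_ring = 21 + 2·29 = 79
Stage 1: 21(ω_s−ω_c) = −79(ω_r−ω_c),  ω_s=0, ω_c=1
Stage 1: ω_r = 1 − (21/79)(0−1) = 100/79
  ⇒ ω_r¹/ω_c¹ = 100/79
Stage 2: N_ring = 40 + 2·27 = 94
Stage 2: 40(ω_s−ω_c) = −94(ω_r−ω_c),  ω_s=0, ω_r=1
Stage 2: 40(0−ω_c) = −94(1−ω_c)  ⇒  134ω_c = 94  ⇒  ω_c = 47/67
  ⇒ ω_c²/ω_r² = 47/67
Coupling ω_r² = ω_r¹ ⇒ overall = 100/79 × 47/67 = 4700/5293

4700/5293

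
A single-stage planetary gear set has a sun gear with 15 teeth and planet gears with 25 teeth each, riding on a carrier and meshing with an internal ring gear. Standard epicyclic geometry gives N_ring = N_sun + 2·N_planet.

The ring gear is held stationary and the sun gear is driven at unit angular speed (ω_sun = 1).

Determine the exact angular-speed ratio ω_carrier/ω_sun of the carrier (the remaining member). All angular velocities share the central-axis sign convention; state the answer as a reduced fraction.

3/16

N_ring = 15 + 2·25 = 65
15(ω_s−ω_c) = −65(ω_r−ω_c),  ω_r=0, ω_s=1
15(1−ω_c) = −65(0−ω_c)  ⇒  80ω_c = 15  ⇒  ω_c = 3/16
ω_c/ω_s = 3/16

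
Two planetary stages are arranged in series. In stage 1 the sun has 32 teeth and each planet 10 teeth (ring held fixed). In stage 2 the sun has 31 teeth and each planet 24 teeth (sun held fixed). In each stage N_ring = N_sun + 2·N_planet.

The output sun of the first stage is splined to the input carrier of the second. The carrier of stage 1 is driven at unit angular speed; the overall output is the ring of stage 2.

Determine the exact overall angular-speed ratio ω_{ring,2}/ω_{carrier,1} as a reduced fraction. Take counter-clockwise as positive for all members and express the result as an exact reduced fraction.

Stage 1: N_ring = 32 + 2·10 = 52
Stage 1: 32(ω_s−ω_c) = −52(ω_r−ω_c),  ω_r=0, ω_c=1
Stage 1: ω_s = 1 − (52/32)(0−1) = 21/8
  ⇒ ω_s¹/ω_c¹ = 21/8
Stage 2: N_ring = 31 + 2·24 = 79
Stage 2: 31(ω_s−ω_c) = −79(ω_r−ω_c),  ω_s=0, ω_c=1
Stage 2: ω_r = 1 − (31/79)(0−1) = 110/79
  ⇒ ω_r²/ω_c² = 110/79
Coupling ω_c² = ω_s¹ ⇒ overall = 21/8 × 110/79 = 1155/316

1155/316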